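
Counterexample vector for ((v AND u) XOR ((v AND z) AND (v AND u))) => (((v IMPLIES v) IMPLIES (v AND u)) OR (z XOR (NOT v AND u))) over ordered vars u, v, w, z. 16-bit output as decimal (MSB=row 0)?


F1 = ((v AND u) XOR ((v AND z) AND (v AND u)))
F2 = (((v IMPLIES v) IMPLIES (v AND u)) OR (z XOR (NOT v AND u)))
Counterexample to F1=>F2 is where F1=1 and F2=0.
Evaluate each row (bits = u,v,w,z, MSB first):
  row 0 [0000]: F1=0 F2=0 -> F1&~F2 -> 0
  row 1 [0001]: F1=0 F2=1 -> F1&~F2 -> 0
  row 2 [0010]: F1=0 F2=0 -> F1&~F2 -> 0
  row 3 [0011]: F1=0 F2=1 -> F1&~F2 -> 0
  row 4 [0100]: F1=0 F2=0 -> F1&~F2 -> 0
  row 5 [0101]: F1=0 F2=1 -> F1&~F2 -> 0
  row 6 [0110]: F1=0 F2=0 -> F1&~F2 -> 0
  row 7 [0111]: F1=0 F2=1 -> F1&~F2 -> 0
  row 8 [1000]: F1=0 F2=1 -> F1&~F2 -> 0
  row 9 [1001]: F1=0 F2=0 -> F1&~F2 -> 0
  row 10 [1010]: F1=0 F2=1 -> F1&~F2 -> 0
  row 11 [1011]: F1=0 F2=0 -> F1&~F2 -> 0
  row 12 [1100]: F1=1 F2=1 -> F1&~F2 -> 0
  row 13 [1101]: F1=0 F2=1 -> F1&~F2 -> 0
  row 14 [1110]: F1=1 F2=1 -> F1&~F2 -> 0
  row 15 [1111]: F1=0 F2=1 -> F1&~F2 -> 0
Full result column, 4 rows per line (u,v fixed per line; w,z runs 00..11 left to right):
  rows 0-3 [u,v=00]: 0000  = hex 0
  rows 4-7 [u,v=01]: 0000  = hex 0
  rows 8-11 [u,v=10]: 0000  = hex 0
  rows 12-15 [u,v=11]: 0000  = hex 0
Counterexample vector (row 0 .. row 15) = 0000000000000000
Output column grouped in 4s = 0000 0000 0000 0000 = 0x0000
Convert to decimal digit by digit (value = value*16 + digit):
  0 -> 0
  0*16 + 0 = 0
  0*16 + 0 = 0
  0*16 + 0 = 0
Decimal = 0

0


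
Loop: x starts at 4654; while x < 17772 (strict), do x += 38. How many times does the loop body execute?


Step 1: x goes from 4654 toward 17772 by 38; the body runs while x<17772, so iterations = ceil((bound-start)/step)
Step 2: Distance=13118
Step 3: ceil(13118/38)=346

346


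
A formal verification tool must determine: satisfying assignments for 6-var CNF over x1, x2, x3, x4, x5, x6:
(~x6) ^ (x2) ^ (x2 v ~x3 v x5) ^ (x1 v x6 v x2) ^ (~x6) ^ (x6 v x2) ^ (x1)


CNF with 7 clauses over 6 vars (64 assignments).
An assignment satisfies CNF iff every clause has >=1 true literal.
Check each row (bits = x1,x2,x3,x4,x5,x6; clause T/F shown):
  row 0 [000000]: clauses=TFTFTFF -> 0
  row 1 [000001]: clauses=FFTTFTF -> 0
  row 2 [000010]: clauses=TFTFTFF -> 0
  row 3 [000011]: clauses=FFTTFTF -> 0
  row 4 [000100]: clauses=TFTFTFF -> 0
  (every remaining row is evaluated the same way; all 64 results are listed next)
Full result column, 8 rows per line (x1,x2,x3 fixed per line; x4,x5,x6 runs 000..111 left to right):
  rows 0-7 [x1,x2,x3=000]: 00000000  (ones: 0)
  rows 8-15 [x1,x2,x3=001]: 00000000  (ones: 0)
  rows 16-23 [x1,x2,x3=010]: 00000000  (ones: 0)
  rows 24-31 [x1,x2,x3=011]: 00000000  (ones: 0)
  rows 32-39 [x1,x2,x3=100]: 00000000  (ones: 0)
  rows 40-47 [x1,x2,x3=101]: 00000000  (ones: 0)
  rows 48-55 [x1,x2,x3=110]: 10101010  (ones: 4)
  rows 56-63 [x1,x2,x3=111]: 10101010  (ones: 4)
Satisfying assignments = 0+0+0+0+0+0+4+4 = 8

8


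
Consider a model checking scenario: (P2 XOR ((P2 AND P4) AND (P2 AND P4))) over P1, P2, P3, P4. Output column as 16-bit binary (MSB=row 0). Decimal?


Formula: (P2 XOR ((P2 AND P4) AND (P2 AND P4))) over P1, P2, P3, P4 (16 rows)
Evaluate each row (bits = P1,P2,P3,P4, MSB first):
  row 0 [0000]: (0 XOR ((0 AND 0) AND (0 AND 0))) -> 0
  row 1 [0001]: (0 XOR ((0 AND 1) AND (0 AND 1))) -> 0
  row 2 [0010]: (0 XOR ((0 AND 0) AND (0 AND 0))) -> 0
  row 3 [0011]: (0 XOR ((0 AND 1) AND (0 AND 1))) -> 0
  row 4 [0100]: (1 XOR ((1 AND 0) AND (1 AND 0))) -> 1
  row 5 [0101]: (1 XOR ((1 AND 1) AND (1 AND 1))) -> 0
  row 6 [0110]: (1 XOR ((1 AND 0) AND (1 AND 0))) -> 1
  row 7 [0111]: (1 XOR ((1 AND 1) AND (1 AND 1))) -> 0
  row 8 [1000]: (0 XOR ((0 AND 0) AND (0 AND 0))) -> 0
  row 9 [1001]: (0 XOR ((0 AND 1) AND (0 AND 1))) -> 0
  row 10 [1010]: (0 XOR ((0 AND 0) AND (0 AND 0))) -> 0
  row 11 [1011]: (0 XOR ((0 AND 1) AND (0 AND 1))) -> 0
  row 12 [1100]: (1 XOR ((1 AND 0) AND (1 AND 0))) -> 1
  row 13 [1101]: (1 XOR ((1 AND 1) AND (1 AND 1))) -> 0
  row 14 [1110]: (1 XOR ((1 AND 0) AND (1 AND 0))) -> 1
  row 15 [1111]: (1 XOR ((1 AND 1) AND (1 AND 1))) -> 0
Full result column, 4 rows per line (P1,P2 fixed per line; P3,P4 runs 00..11 left to right):
  rows 0-3 [P1,P2=00]: 0000  = hex 0
  rows 4-7 [P1,P2=01]: 1010  = hex A
  rows 8-11 [P1,P2=10]: 0000  = hex 0
  rows 12-15 [P1,P2=11]: 1010  = hex A
Output column (row 0 .. row 15) = 0000101000001010
Output column grouped in 4s = 0000 1010 0000 1010 = 0x0A0A
Convert to decimal digit by digit (value = value*16 + digit):
  0 -> 0
  0*16 + 10 (A) = 10
  10*16 + 0 = 160
  160*16 + 10 (A) = 2570
Decimal = 2570

2570


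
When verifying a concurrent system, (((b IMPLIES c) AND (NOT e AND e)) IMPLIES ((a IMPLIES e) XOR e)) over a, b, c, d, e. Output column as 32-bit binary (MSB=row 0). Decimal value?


Formula: (((b IMPLIES c) AND (NOT e AND e)) IMPLIES ((a IMPLIES e) XOR e)) over a, b, c, d, e (32 rows)
Evaluate each row (bits = a,b,c,d,e, MSB first):
  row 0 [00000]: (((0 IMPLIES 0) AND (NOT 0 AND 0)) IMPLIES ((0 IMPLIES 0) XOR 0)) -> 1
  row 1 [00001]: (((0 IMPLIES 0) AND (NOT 1 AND 1)) IMPLIES ((0 IMPLIES 1) XOR 1)) -> 1
  row 2 [00010]: (((0 IMPLIES 0) AND (NOT 0 AND 0)) IMPLIES ((0 IMPLIES 0) XOR 0)) -> 1
  row 3 [00011]: (((0 IMPLIES 0) AND (NOT 1 AND 1)) IMPLIES ((0 IMPLIES 1) XOR 1)) -> 1
  row 4 [00100]: (((0 IMPLIES 1) AND (NOT 0 AND 0)) IMPLIES ((0 IMPLIES 0) XOR 0)) -> 1
  row 5 [00101]: (((0 IMPLIES 1) AND (NOT 1 AND 1)) IMPLIES ((0 IMPLIES 1) XOR 1)) -> 1
  row 6 [00110]: (((0 IMPLIES 1) AND (NOT 0 AND 0)) IMPLIES ((0 IMPLIES 0) XOR 0)) -> 1
  row 7 [00111]: (((0 IMPLIES 1) AND (NOT 1 AND 1)) IMPLIES ((0 IMPLIES 1) XOR 1)) -> 1
  row 8 [01000]: (((1 IMPLIES 0) AND (NOT 0 AND 0)) IMPLIES ((0 IMPLIES 0) XOR 0)) -> 1
  row 9 [01001]: (((1 IMPLIES 0) AND (NOT 1 AND 1)) IMPLIES ((0 IMPLIES 1) XOR 1)) -> 1
  row 10 [01010]: (((1 IMPLIES 0) AND (NOT 0 AND 0)) IMPLIES ((0 IMPLIES 0) XOR 0)) -> 1
  row 11 [01011]: (((1 IMPLIES 0) AND (NOT 1 AND 1)) IMPLIES ((0 IMPLIES 1) XOR 1)) -> 1
  row 12 [01100]: (((1 IMPLIES 1) AND (NOT 0 AND 0)) IMPLIES ((0 IMPLIES 0) XOR 0)) -> 1
  row 13 [01101]: (((1 IMPLIES 1) AND (NOT 1 AND 1)) IMPLIES ((0 IMPLIES 1) XOR 1)) -> 1
  row 14 [01110]: (((1 IMPLIES 1) AND (NOT 0 AND 0)) IMPLIES ((0 IMPLIES 0) XOR 0)) -> 1
  row 15 [01111]: (((1 IMPLIES 1) AND (NOT 1 AND 1)) IMPLIES ((0 IMPLIES 1) XOR 1)) -> 1
  row 16 [10000]: (((0 IMPLIES 0) AND (NOT 0 AND 0)) IMPLIES ((1 IMPLIES 0) XOR 0)) -> 1
  row 17 [10001]: (((0 IMPLIES 0) AND (NOT 1 AND 1)) IMPLIES ((1 IMPLIES 1) XOR 1)) -> 1
  row 18 [10010]: (((0 IMPLIES 0) AND (NOT 0 AND 0)) IMPLIES ((1 IMPLIES 0) XOR 0)) -> 1
  row 19 [10011]: (((0 IMPLIES 0) AND (NOT 1 AND 1)) IMPLIES ((1 IMPLIES 1) XOR 1)) -> 1
  row 20 [10100]: (((0 IMPLIES 1) AND (NOT 0 AND 0)) IMPLIES ((1 IMPLIES 0) XOR 0)) -> 1
  row 21 [10101]: (((0 IMPLIES 1) AND (NOT 1 AND 1)) IMPLIES ((1 IMPLIES 1) XOR 1)) -> 1
  row 22 [10110]: (((0 IMPLIES 1) AND (NOT 0 AND 0)) IMPLIES ((1 IMPLIES 0) XOR 0)) -> 1
  row 23 [10111]: (((0 IMPLIES 1) AND (NOT 1 AND 1)) IMPLIES ((1 IMPLIES 1) XOR 1)) -> 1
  row 24 [11000]: (((1 IMPLIES 0) AND (NOT 0 AND 0)) IMPLIES ((1 IMPLIES 0) XOR 0)) -> 1
  row 25 [11001]: (((1 IMPLIES 0) AND (NOT 1 AND 1)) IMPLIES ((1 IMPLIES 1) XOR 1)) -> 1
  row 26 [11010]: (((1 IMPLIES 0) AND (NOT 0 AND 0)) IMPLIES ((1 IMPLIES 0) XOR 0)) -> 1
  row 27 [11011]: (((1 IMPLIES 0) AND (NOT 1 AND 1)) IMPLIES ((1 IMPLIES 1) XOR 1)) -> 1
  row 28 [11100]: (((1 IMPLIES 1) AND (NOT 0 AND 0)) IMPLIES ((1 IMPLIES 0) XOR 0)) -> 1
  row 29 [11101]: (((1 IMPLIES 1) AND (NOT 1 AND 1)) IMPLIES ((1 IMPLIES 1) XOR 1)) -> 1
  row 30 [11110]: (((1 IMPLIES 1) AND (NOT 0 AND 0)) IMPLIES ((1 IMPLIES 0) XOR 0)) -> 1
  row 31 [11111]: (((1 IMPLIES 1) AND (NOT 1 AND 1)) IMPLIES ((1 IMPLIES 1) XOR 1)) -> 1
Full result column, 4 rows per line (a,b,c fixed per line; d,e runs 00..11 left to right):
  rows 0-3 [a,b,c=000]: 1111  = hex F
  rows 4-7 [a,b,c=001]: 1111  = hex F
  rows 8-11 [a,b,c=010]: 1111  = hex F
  rows 12-15 [a,b,c=011]: 1111  = hex F
  rows 16-19 [a,b,c=100]: 1111  = hex F
  rows 20-23 [a,b,c=101]: 1111  = hex F
  rows 24-27 [a,b,c=110]: 1111  = hex F
  rows 28-31 [a,b,c=111]: 1111  = hex F
Output column (row 0 .. row 31) = 11111111111111111111111111111111
Output column grouped in 4s = 1111 1111 1111 1111 1111 1111 1111 1111 = 0xFFFFFFFF
Convert to decimal digit by digit (value = value*16 + digit):
  F -> 15
  15*16 + 15 (F) = 255
  255*16 + 15 (F) = 4095
  4095*16 + 15 (F) = 65535
  65535*16 + 15 (F) = 1048575
  1048575*16 + 15 (F) = 16777215
  16777215*16 + 15 (F) = 268435455
  268435455*16 + 15 (F) = 4294967295
Decimal = 4294967295

4294967295


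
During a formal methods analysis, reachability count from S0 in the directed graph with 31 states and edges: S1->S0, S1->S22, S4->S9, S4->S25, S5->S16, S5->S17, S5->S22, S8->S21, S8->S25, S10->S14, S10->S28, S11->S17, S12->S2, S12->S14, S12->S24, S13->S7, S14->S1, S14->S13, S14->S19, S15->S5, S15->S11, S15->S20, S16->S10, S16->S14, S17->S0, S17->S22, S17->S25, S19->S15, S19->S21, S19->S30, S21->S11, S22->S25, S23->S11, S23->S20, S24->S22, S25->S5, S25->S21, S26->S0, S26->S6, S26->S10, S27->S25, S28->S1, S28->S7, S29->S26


BFS from S0:
  layer 0: {S0}
Reachable set: {S0}
Count = 1

1


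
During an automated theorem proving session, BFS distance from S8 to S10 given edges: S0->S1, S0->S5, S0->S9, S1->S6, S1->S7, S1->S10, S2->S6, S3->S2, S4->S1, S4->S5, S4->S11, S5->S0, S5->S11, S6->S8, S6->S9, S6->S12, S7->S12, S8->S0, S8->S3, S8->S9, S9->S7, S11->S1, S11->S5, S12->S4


BFS layer-by-layer from S8:
  dist 0: {S8}
  dist 1: {S0, S3, S9}
  dist 2: {S1, S2, S5, S7}
  dist 3: {S6, S10, S11, S12}
  -> S10 reached at distance 3
Shortest path length = 3

3


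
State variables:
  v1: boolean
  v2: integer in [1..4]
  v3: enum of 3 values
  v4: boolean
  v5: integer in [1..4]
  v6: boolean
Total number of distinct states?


State space = product of domain sizes of all variables.
Domain sizes:
  v1 (boolean): 2
  v2 (integer in [1..4]): 4
  v3 (enum of 3 values): 3
  v4 (boolean): 2
  v5 (integer in [1..4]): 4
  v6 (boolean): 2
Product = 2 * 4 * 3 * 2 * 4 * 2 = 384

384


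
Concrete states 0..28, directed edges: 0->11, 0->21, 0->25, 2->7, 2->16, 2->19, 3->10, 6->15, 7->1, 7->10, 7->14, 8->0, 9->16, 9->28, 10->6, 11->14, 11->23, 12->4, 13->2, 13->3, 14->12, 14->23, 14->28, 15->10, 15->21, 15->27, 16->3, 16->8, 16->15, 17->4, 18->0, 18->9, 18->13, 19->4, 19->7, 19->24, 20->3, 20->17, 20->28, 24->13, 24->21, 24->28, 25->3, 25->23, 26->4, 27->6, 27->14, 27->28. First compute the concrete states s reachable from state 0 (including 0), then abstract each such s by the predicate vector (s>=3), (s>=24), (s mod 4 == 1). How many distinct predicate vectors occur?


BFS from 0:
Concrete reachable: {0, 3, 4, 6, 10, 11, 12, 14, 15, 21, 23, 25, 27, 28}
Abstract via predicates (s>=3), (s>=24), (s mod 4 == 1):
  (0,0,0) <- {0}
  (1,0,0) <- {3, 4, 6, 10, 11, 12, 14, 15, 23}
  (1,0,1) <- {21}
  (1,1,0) <- {27, 28}
  (1,1,1) <- {25}
Distinct abstract states = 5

5


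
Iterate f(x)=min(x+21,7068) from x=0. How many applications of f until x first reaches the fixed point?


Step 1: x=0, cap=7068, increment=21
Step 2: x grows by 21 each step until capped at 7068; fixed point is x=7068
Step 3: iterations = ceil(7068/21) = 337

337


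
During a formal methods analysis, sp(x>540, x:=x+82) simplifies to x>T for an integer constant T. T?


Formula: sp(P, x:=E) = exists old_x. (x = E[old_x/x]) AND P[old_x/x] (old_x is the value of x before the assignment; eliminate old_x by solving x = E[old_x/x] for old_x)
Step 1: Precondition P: x>540, i.e. old_x > 540
Step 2: Assignment gives x = old_x + 82, so old_x = x - 82
Step 3: Substitute into P: x - 82 > 540
Step 4: Simplify: x > 540+82 = 622

622


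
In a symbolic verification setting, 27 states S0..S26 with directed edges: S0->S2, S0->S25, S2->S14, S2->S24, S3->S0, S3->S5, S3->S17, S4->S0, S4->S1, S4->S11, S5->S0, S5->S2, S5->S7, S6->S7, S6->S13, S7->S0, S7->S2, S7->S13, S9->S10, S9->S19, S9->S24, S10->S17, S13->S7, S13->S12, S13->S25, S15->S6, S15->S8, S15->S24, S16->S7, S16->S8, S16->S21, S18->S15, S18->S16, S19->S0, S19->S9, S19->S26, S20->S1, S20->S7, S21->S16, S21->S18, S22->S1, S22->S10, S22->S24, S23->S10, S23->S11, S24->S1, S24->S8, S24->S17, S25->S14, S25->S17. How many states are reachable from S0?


BFS from S0:
  layer 0: {S0}
  layer 1: {S2, S25}
  layer 2: {S14, S17, S24}
  layer 3: {S1, S8}
Reachable set: {S0, S1, S2, S8, S14, S17, S24, S25}
Count = 8

8


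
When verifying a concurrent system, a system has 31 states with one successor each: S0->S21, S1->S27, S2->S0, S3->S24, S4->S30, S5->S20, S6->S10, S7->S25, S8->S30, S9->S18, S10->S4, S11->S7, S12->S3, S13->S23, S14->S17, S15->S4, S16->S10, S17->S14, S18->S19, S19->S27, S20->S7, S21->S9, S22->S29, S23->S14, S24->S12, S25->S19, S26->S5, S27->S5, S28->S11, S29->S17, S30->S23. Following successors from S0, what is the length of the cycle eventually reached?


Trace from S0 until a state repeats:
  S0 -> S21 -> S9 -> S18 -> S19 -> S27 -> S5 -> S20 -> S7 -> S25 -> S19
S19 first seen at step 4, revisited at step 10.
Cycle length = 10 - 4 = 6

6


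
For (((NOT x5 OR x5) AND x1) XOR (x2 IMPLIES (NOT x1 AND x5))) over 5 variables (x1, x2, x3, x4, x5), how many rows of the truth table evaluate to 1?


Formula: (((NOT x5 OR x5) AND x1) XOR (x2 IMPLIES (NOT x1 AND x5))) over 5 vars (32 rows)
Evaluate each row (x1, x2, x3, x4, x5 as bits, MSB first):
  row 0 [00000]: (((NOT 0 OR 0) AND 0) XOR (0 IMPLIES (NOT 0 AND 0))) -> 1
  row 1 [00001]: (((NOT 1 OR 1) AND 0) XOR (0 IMPLIES (NOT 0 AND 1))) -> 1
  row 2 [00010]: (((NOT 0 OR 0) AND 0) XOR (0 IMPLIES (NOT 0 AND 0))) -> 1
  row 3 [00011]: (((NOT 1 OR 1) AND 0) XOR (0 IMPLIES (NOT 0 AND 1))) -> 1
  row 4 [00100]: (((NOT 0 OR 0) AND 0) XOR (0 IMPLIES (NOT 0 AND 0))) -> 1
  row 5 [00101]: (((NOT 1 OR 1) AND 0) XOR (0 IMPLIES (NOT 0 AND 1))) -> 1
  row 6 [00110]: (((NOT 0 OR 0) AND 0) XOR (0 IMPLIES (NOT 0 AND 0))) -> 1
  row 7 [00111]: (((NOT 1 OR 1) AND 0) XOR (0 IMPLIES (NOT 0 AND 1))) -> 1
  row 8 [01000]: (((NOT 0 OR 0) AND 0) XOR (1 IMPLIES (NOT 0 AND 0))) -> 0
  row 9 [01001]: (((NOT 1 OR 1) AND 0) XOR (1 IMPLIES (NOT 0 AND 1))) -> 1
  row 10 [01010]: (((NOT 0 OR 0) AND 0) XOR (1 IMPLIES (NOT 0 AND 0))) -> 0
  row 11 [01011]: (((NOT 1 OR 1) AND 0) XOR (1 IMPLIES (NOT 0 AND 1))) -> 1
  row 12 [01100]: (((NOT 0 OR 0) AND 0) XOR (1 IMPLIES (NOT 0 AND 0))) -> 0
  row 13 [01101]: (((NOT 1 OR 1) AND 0) XOR (1 IMPLIES (NOT 0 AND 1))) -> 1
  row 14 [01110]: (((NOT 0 OR 0) AND 0) XOR (1 IMPLIES (NOT 0 AND 0))) -> 0
  row 15 [01111]: (((NOT 1 OR 1) AND 0) XOR (1 IMPLIES (NOT 0 AND 1))) -> 1
  row 16 [10000]: (((NOT 0 OR 0) AND 1) XOR (0 IMPLIES (NOT 1 AND 0))) -> 0
  row 17 [10001]: (((NOT 1 OR 1) AND 1) XOR (0 IMPLIES (NOT 1 AND 1))) -> 0
  row 18 [10010]: (((NOT 0 OR 0) AND 1) XOR (0 IMPLIES (NOT 1 AND 0))) -> 0
  row 19 [10011]: (((NOT 1 OR 1) AND 1) XOR (0 IMPLIES (NOT 1 AND 1))) -> 0
  row 20 [10100]: (((NOT 0 OR 0) AND 1) XOR (0 IMPLIES (NOT 1 AND 0))) -> 0
  row 21 [10101]: (((NOT 1 OR 1) AND 1) XOR (0 IMPLIES (NOT 1 AND 1))) -> 0
  row 22 [10110]: (((NOT 0 OR 0) AND 1) XOR (0 IMPLIES (NOT 1 AND 0))) -> 0
  row 23 [10111]: (((NOT 1 OR 1) AND 1) XOR (0 IMPLIES (NOT 1 AND 1))) -> 0
  row 24 [11000]: (((NOT 0 OR 0) AND 1) XOR (1 IMPLIES (NOT 1 AND 0))) -> 1
  row 25 [11001]: (((NOT 1 OR 1) AND 1) XOR (1 IMPLIES (NOT 1 AND 1))) -> 1
  row 26 [11010]: (((NOT 0 OR 0) AND 1) XOR (1 IMPLIES (NOT 1 AND 0))) -> 1
  row 27 [11011]: (((NOT 1 OR 1) AND 1) XOR (1 IMPLIES (NOT 1 AND 1))) -> 1
  row 28 [11100]: (((NOT 0 OR 0) AND 1) XOR (1 IMPLIES (NOT 1 AND 0))) -> 1
  row 29 [11101]: (((NOT 1 OR 1) AND 1) XOR (1 IMPLIES (NOT 1 AND 1))) -> 1
  row 30 [11110]: (((NOT 0 OR 0) AND 1) XOR (1 IMPLIES (NOT 1 AND 0))) -> 1
  row 31 [11111]: (((NOT 1 OR 1) AND 1) XOR (1 IMPLIES (NOT 1 AND 1))) -> 1
Full result column, 8 rows per line (x1,x2 fixed per line; x3,x4,x5 runs 000..111 left to right):
  rows 0-7 [x1,x2=00]: 11111111  (ones: 8)
  rows 8-15 [x1,x2=01]: 01010101  (ones: 4)
  rows 16-23 [x1,x2=10]: 00000000  (ones: 0)
  rows 24-31 [x1,x2=11]: 11111111  (ones: 8)
Count of 1-rows = 8+4+0+8 = 20

20


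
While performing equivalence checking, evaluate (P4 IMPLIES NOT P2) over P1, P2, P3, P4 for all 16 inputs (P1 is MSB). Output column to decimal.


Formula: (P4 IMPLIES NOT P2) over P1, P2, P3, P4 (16 rows)
Evaluate each row (bits = P1,P2,P3,P4, MSB first):
  row 0 [0000]: (0 IMPLIES NOT 0) -> 1
  row 1 [0001]: (1 IMPLIES NOT 0) -> 1
  row 2 [0010]: (0 IMPLIES NOT 0) -> 1
  row 3 [0011]: (1 IMPLIES NOT 0) -> 1
  row 4 [0100]: (0 IMPLIES NOT 1) -> 1
  row 5 [0101]: (1 IMPLIES NOT 1) -> 0
  row 6 [0110]: (0 IMPLIES NOT 1) -> 1
  row 7 [0111]: (1 IMPLIES NOT 1) -> 0
  row 8 [1000]: (0 IMPLIES NOT 0) -> 1
  row 9 [1001]: (1 IMPLIES NOT 0) -> 1
  row 10 [1010]: (0 IMPLIES NOT 0) -> 1
  row 11 [1011]: (1 IMPLIES NOT 0) -> 1
  row 12 [1100]: (0 IMPLIES NOT 1) -> 1
  row 13 [1101]: (1 IMPLIES NOT 1) -> 0
  row 14 [1110]: (0 IMPLIES NOT 1) -> 1
  row 15 [1111]: (1 IMPLIES NOT 1) -> 0
Full result column, 4 rows per line (P1,P2 fixed per line; P3,P4 runs 00..11 left to right):
  rows 0-3 [P1,P2=00]: 1111  = hex F
  rows 4-7 [P1,P2=01]: 1010  = hex A
  rows 8-11 [P1,P2=10]: 1111  = hex F
  rows 12-15 [P1,P2=11]: 1010  = hex A
Output column (row 0 .. row 15) = 1111101011111010
Output column grouped in 4s = 1111 1010 1111 1010 = 0xFAFA
Convert to decimal digit by digit (value = value*16 + digit):
  F -> 15
  15*16 + 10 (A) = 250
  250*16 + 15 (F) = 4015
  4015*16 + 10 (A) = 64250
Decimal = 64250

64250


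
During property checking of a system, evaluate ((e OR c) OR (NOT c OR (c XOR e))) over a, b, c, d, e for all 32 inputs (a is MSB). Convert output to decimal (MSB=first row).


Formula: ((e OR c) OR (NOT c OR (c XOR e))) over a, b, c, d, e (32 rows)
Evaluate each row (bits = a,b,c,d,e, MSB first):
  row 0 [00000]: ((0 OR 0) OR (NOT 0 OR (0 XOR 0))) -> 1
  row 1 [00001]: ((1 OR 0) OR (NOT 0 OR (0 XOR 1))) -> 1
  row 2 [00010]: ((0 OR 0) OR (NOT 0 OR (0 XOR 0))) -> 1
  row 3 [00011]: ((1 OR 0) OR (NOT 0 OR (0 XOR 1))) -> 1
  row 4 [00100]: ((0 OR 1) OR (NOT 1 OR (1 XOR 0))) -> 1
  row 5 [00101]: ((1 OR 1) OR (NOT 1 OR (1 XOR 1))) -> 1
  row 6 [00110]: ((0 OR 1) OR (NOT 1 OR (1 XOR 0))) -> 1
  row 7 [00111]: ((1 OR 1) OR (NOT 1 OR (1 XOR 1))) -> 1
  row 8 [01000]: ((0 OR 0) OR (NOT 0 OR (0 XOR 0))) -> 1
  row 9 [01001]: ((1 OR 0) OR (NOT 0 OR (0 XOR 1))) -> 1
  row 10 [01010]: ((0 OR 0) OR (NOT 0 OR (0 XOR 0))) -> 1
  row 11 [01011]: ((1 OR 0) OR (NOT 0 OR (0 XOR 1))) -> 1
  row 12 [01100]: ((0 OR 1) OR (NOT 1 OR (1 XOR 0))) -> 1
  row 13 [01101]: ((1 OR 1) OR (NOT 1 OR (1 XOR 1))) -> 1
  row 14 [01110]: ((0 OR 1) OR (NOT 1 OR (1 XOR 0))) -> 1
  row 15 [01111]: ((1 OR 1) OR (NOT 1 OR (1 XOR 1))) -> 1
  row 16 [10000]: ((0 OR 0) OR (NOT 0 OR (0 XOR 0))) -> 1
  row 17 [10001]: ((1 OR 0) OR (NOT 0 OR (0 XOR 1))) -> 1
  row 18 [10010]: ((0 OR 0) OR (NOT 0 OR (0 XOR 0))) -> 1
  row 19 [10011]: ((1 OR 0) OR (NOT 0 OR (0 XOR 1))) -> 1
  row 20 [10100]: ((0 OR 1) OR (NOT 1 OR (1 XOR 0))) -> 1
  row 21 [10101]: ((1 OR 1) OR (NOT 1 OR (1 XOR 1))) -> 1
  row 22 [10110]: ((0 OR 1) OR (NOT 1 OR (1 XOR 0))) -> 1
  row 23 [10111]: ((1 OR 1) OR (NOT 1 OR (1 XOR 1))) -> 1
  row 24 [11000]: ((0 OR 0) OR (NOT 0 OR (0 XOR 0))) -> 1
  row 25 [11001]: ((1 OR 0) OR (NOT 0 OR (0 XOR 1))) -> 1
  row 26 [11010]: ((0 OR 0) OR (NOT 0 OR (0 XOR 0))) -> 1
  row 27 [11011]: ((1 OR 0) OR (NOT 0 OR (0 XOR 1))) -> 1
  row 28 [11100]: ((0 OR 1) OR (NOT 1 OR (1 XOR 0))) -> 1
  row 29 [11101]: ((1 OR 1) OR (NOT 1 OR (1 XOR 1))) -> 1
  row 30 [11110]: ((0 OR 1) OR (NOT 1 OR (1 XOR 0))) -> 1
  row 31 [11111]: ((1 OR 1) OR (NOT 1 OR (1 XOR 1))) -> 1
Full result column, 4 rows per line (a,b,c fixed per line; d,e runs 00..11 left to right):
  rows 0-3 [a,b,c=000]: 1111  = hex F
  rows 4-7 [a,b,c=001]: 1111  = hex F
  rows 8-11 [a,b,c=010]: 1111  = hex F
  rows 12-15 [a,b,c=011]: 1111  = hex F
  rows 16-19 [a,b,c=100]: 1111  = hex F
  rows 20-23 [a,b,c=101]: 1111  = hex F
  rows 24-27 [a,b,c=110]: 1111  = hex F
  rows 28-31 [a,b,c=111]: 1111  = hex F
Output column (row 0 .. row 31) = 11111111111111111111111111111111
Output column grouped in 4s = 1111 1111 1111 1111 1111 1111 1111 1111 = 0xFFFFFFFF
Convert to decimal digit by digit (value = value*16 + digit):
  F -> 15
  15*16 + 15 (F) = 255
  255*16 + 15 (F) = 4095
  4095*16 + 15 (F) = 65535
  65535*16 + 15 (F) = 1048575
  1048575*16 + 15 (F) = 16777215
  16777215*16 + 15 (F) = 268435455
  268435455*16 + 15 (F) = 4294967295
Decimal = 4294967295

4294967295


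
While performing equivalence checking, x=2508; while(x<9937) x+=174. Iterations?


Step 1: x goes from 2508 toward 9937 by 174; the body runs while x<9937, so iterations = ceil((bound-start)/step)
Step 2: Distance=7429
Step 3: ceil(7429/174)=43

43


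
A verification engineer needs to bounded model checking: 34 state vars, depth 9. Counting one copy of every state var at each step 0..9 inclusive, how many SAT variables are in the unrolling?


BMC unrolls to depth k, creating one copy of each state var for steps 0..k.
Step count = 9 + 1 = 10 (steps 0 through 9)
Vars per step = 34
Total = 34 * 10 = 340

340


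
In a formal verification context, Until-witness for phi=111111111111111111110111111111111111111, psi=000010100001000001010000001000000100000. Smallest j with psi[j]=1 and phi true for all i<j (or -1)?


(phi U psi) at 0: need smallest j with psi[j]=1 and phi[i]=1 for all i in [0,j).
Scan from step 0:
  step 0: phi=1, psi=0 -> continue
  step 1: phi=1, psi=0 -> continue
  step 2: phi=1, psi=0 -> continue
  step 3: phi=1, psi=0 -> continue
  step 4: psi=1 and phi held for [0,4) -> witness found
Witness step = 4

4


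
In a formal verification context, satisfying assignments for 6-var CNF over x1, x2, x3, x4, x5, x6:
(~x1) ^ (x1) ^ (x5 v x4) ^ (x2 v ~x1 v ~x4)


CNF with 4 clauses over 6 vars (64 assignments).
An assignment satisfies CNF iff every clause has >=1 true literal.
Check each row (bits = x1,x2,x3,x4,x5,x6; clause T/F shown):
  row 0 [000000]: clauses=TFFT -> 0
  row 1 [000001]: clauses=TFFT -> 0
  row 2 [000010]: clauses=TFTT -> 0
  row 3 [000011]: clauses=TFTT -> 0
  row 4 [000100]: clauses=TFTT -> 0
  (every remaining row is evaluated the same way; all 64 results are listed next)
Full result column, 8 rows per line (x1,x2,x3 fixed per line; x4,x5,x6 runs 000..111 left to right):
  rows 0-7 [x1,x2,x3=000]: 00000000  (ones: 0)
  rows 8-15 [x1,x2,x3=001]: 00000000  (ones: 0)
  rows 16-23 [x1,x2,x3=010]: 00000000  (ones: 0)
  rows 24-31 [x1,x2,x3=011]: 00000000  (ones: 0)
  rows 32-39 [x1,x2,x3=100]: 00000000  (ones: 0)
  rows 40-47 [x1,x2,x3=101]: 00000000  (ones: 0)
  rows 48-55 [x1,x2,x3=110]: 00000000  (ones: 0)
  rows 56-63 [x1,x2,x3=111]: 00000000  (ones: 0)
Satisfying assignments = 0+0+0+0+0+0+0+0 = 0

0


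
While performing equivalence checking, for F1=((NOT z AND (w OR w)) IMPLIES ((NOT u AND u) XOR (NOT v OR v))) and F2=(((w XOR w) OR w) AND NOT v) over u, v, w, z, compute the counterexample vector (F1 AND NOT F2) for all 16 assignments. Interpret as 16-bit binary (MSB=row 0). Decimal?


F1 = ((NOT z AND (w OR w)) IMPLIES ((NOT u AND u) XOR (NOT v OR v)))
F2 = (((w XOR w) OR w) AND NOT v)
Counterexample to F1=>F2 is where F1=1 and F2=0.
Evaluate each row (bits = u,v,w,z, MSB first):
  row 0 [0000]: F1=1 F2=0 -> F1&~F2 -> 1
  row 1 [0001]: F1=1 F2=0 -> F1&~F2 -> 1
  row 2 [0010]: F1=1 F2=1 -> F1&~F2 -> 0
  row 3 [0011]: F1=1 F2=1 -> F1&~F2 -> 0
  row 4 [0100]: F1=1 F2=0 -> F1&~F2 -> 1
  row 5 [0101]: F1=1 F2=0 -> F1&~F2 -> 1
  row 6 [0110]: F1=1 F2=0 -> F1&~F2 -> 1
  row 7 [0111]: F1=1 F2=0 -> F1&~F2 -> 1
  row 8 [1000]: F1=1 F2=0 -> F1&~F2 -> 1
  row 9 [1001]: F1=1 F2=0 -> F1&~F2 -> 1
  row 10 [1010]: F1=1 F2=1 -> F1&~F2 -> 0
  row 11 [1011]: F1=1 F2=1 -> F1&~F2 -> 0
  row 12 [1100]: F1=1 F2=0 -> F1&~F2 -> 1
  row 13 [1101]: F1=1 F2=0 -> F1&~F2 -> 1
  row 14 [1110]: F1=1 F2=0 -> F1&~F2 -> 1
  row 15 [1111]: F1=1 F2=0 -> F1&~F2 -> 1
Full result column, 4 rows per line (u,v fixed per line; w,z runs 00..11 left to right):
  rows 0-3 [u,v=00]: 1100  = hex C
  rows 4-7 [u,v=01]: 1111  = hex F
  rows 8-11 [u,v=10]: 1100  = hex C
  rows 12-15 [u,v=11]: 1111  = hex F
Counterexample vector (row 0 .. row 15) = 1100111111001111
Output column grouped in 4s = 1100 1111 1100 1111 = 0xCFCF
Convert to decimal digit by digit (value = value*16 + digit):
  C -> 12
  12*16 + 15 (F) = 207
  207*16 + 12 (C) = 3324
  3324*16 + 15 (F) = 53199
Decimal = 53199

53199


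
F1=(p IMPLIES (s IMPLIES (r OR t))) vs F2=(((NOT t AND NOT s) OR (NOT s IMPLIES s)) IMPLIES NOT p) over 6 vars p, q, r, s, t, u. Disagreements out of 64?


F1 = (p IMPLIES (s IMPLIES (r OR t)))
F2 = (((NOT t AND NOT s) OR (NOT s IMPLIES s)) IMPLIES NOT p)
Evaluate both on each of 64 rows (bits = p,q,r,s,t,u):
  row 0 [000000]: F1=1 F2=1 -> 0
  row 1 [000001]: F1=1 F2=1 -> 0
  row 2 [000010]: F1=1 F2=1 -> 0
  row 3 [000011]: F1=1 F2=1 -> 0
  row 4 [000100]: F1=1 F2=1 -> 0
  (every remaining row is evaluated the same way; all 64 results are listed next)
Full result column, 8 rows per line (p,q,r fixed per line; s,t,u runs 000..111 left to right):
  rows 0-7 [p,q,r=000]: 00000000  (ones: 0)
  rows 8-15 [p,q,r=001]: 00000000  (ones: 0)
  rows 16-23 [p,q,r=010]: 00000000  (ones: 0)
  rows 24-31 [p,q,r=011]: 00000000  (ones: 0)
  rows 32-39 [p,q,r=100]: 11000011  (ones: 4)
  rows 40-47 [p,q,r=101]: 11001111  (ones: 6)
  rows 48-55 [p,q,r=110]: 11000011  (ones: 4)
  rows 56-63 [p,q,r=111]: 11001111  (ones: 6)
Disagreements = 0+0+0+0+4+6+4+6 = 20

20


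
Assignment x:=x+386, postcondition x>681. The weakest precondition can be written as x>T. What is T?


Formula: wp(x:=E, P) = P[E/x] (substitute E for x in postcondition)
Step 1: Postcondition: x>681
Step 2: Substitute x+386 for x: x+386>681
Step 3: Solve for x: x > 681-386 = 295

295


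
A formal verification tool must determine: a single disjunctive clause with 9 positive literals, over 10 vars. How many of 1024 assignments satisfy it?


Step 1: Total=2^10=1024
Step 2: Unsat when all 9 false: 2^1=2
Step 3: Sat=1024-2=1022

1022


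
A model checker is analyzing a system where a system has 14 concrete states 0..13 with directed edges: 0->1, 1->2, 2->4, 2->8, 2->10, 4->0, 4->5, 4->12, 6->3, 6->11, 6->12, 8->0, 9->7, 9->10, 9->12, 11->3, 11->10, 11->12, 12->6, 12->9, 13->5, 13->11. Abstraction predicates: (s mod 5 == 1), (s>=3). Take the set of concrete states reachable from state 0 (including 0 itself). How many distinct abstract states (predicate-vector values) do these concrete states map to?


BFS from 0:
Concrete reachable: {0, 1, 2, 3, 4, 5, 6, 7, 8, 9, 10, 11, 12}
Abstract via predicates (s mod 5 == 1), (s>=3):
  (0,0) <- {0, 2}
  (0,1) <- {3, 4, 5, 7, 8, 9, 10, 12}
  (1,0) <- {1}
  (1,1) <- {6, 11}
Distinct abstract states = 4

4


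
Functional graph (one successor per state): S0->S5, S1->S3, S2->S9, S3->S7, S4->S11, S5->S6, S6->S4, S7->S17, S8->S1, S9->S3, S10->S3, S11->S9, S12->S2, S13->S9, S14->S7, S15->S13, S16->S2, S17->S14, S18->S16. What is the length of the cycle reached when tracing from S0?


Trace from S0 until a state repeats:
  S0 -> S5 -> S6 -> S4 -> S11 -> S9 -> S3 -> S7 -> S17 -> S14 -> S7
S7 first seen at step 7, revisited at step 10.
Cycle length = 10 - 7 = 3

3


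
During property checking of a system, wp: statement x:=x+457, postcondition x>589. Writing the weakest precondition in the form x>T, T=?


Formula: wp(x:=E, P) = P[E/x] (substitute E for x in postcondition)
Step 1: Postcondition: x>589
Step 2: Substitute x+457 for x: x+457>589
Step 3: Solve for x: x > 589-457 = 132

132


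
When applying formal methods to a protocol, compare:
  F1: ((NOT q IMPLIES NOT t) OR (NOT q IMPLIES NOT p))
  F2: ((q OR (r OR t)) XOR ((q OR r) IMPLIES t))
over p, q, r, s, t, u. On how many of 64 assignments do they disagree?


F1 = ((NOT q IMPLIES NOT t) OR (NOT q IMPLIES NOT p))
F2 = ((q OR (r OR t)) XOR ((q OR r) IMPLIES t))
Evaluate both on each of 64 rows (bits = p,q,r,s,t,u):
  row 0 [000000]: F1=1 F2=1 -> 0
  row 1 [000001]: F1=1 F2=1 -> 0
  row 2 [000010]: F1=1 F2=0 (differ) -> 1
  row 3 [000011]: F1=1 F2=0 (differ) -> 1
  row 4 [000100]: F1=1 F2=1 -> 0
  (every remaining row is evaluated the same way; all 64 results are listed next)
Full result column, 8 rows per line (p,q,r fixed per line; s,t,u runs 000..111 left to right):
  rows 0-7 [p,q,r=000]: 00110011  (ones: 4)
  rows 8-15 [p,q,r=001]: 00110011  (ones: 4)
  rows 16-23 [p,q,r=010]: 00110011  (ones: 4)
  rows 24-31 [p,q,r=011]: 00110011  (ones: 4)
  rows 32-39 [p,q,r=100]: 00000000  (ones: 0)
  rows 40-47 [p,q,r=101]: 00000000  (ones: 0)
  rows 48-55 [p,q,r=110]: 00110011  (ones: 4)
  rows 56-63 [p,q,r=111]: 00110011  (ones: 4)
Disagreements = 4+4+4+4+0+0+4+4 = 24

24


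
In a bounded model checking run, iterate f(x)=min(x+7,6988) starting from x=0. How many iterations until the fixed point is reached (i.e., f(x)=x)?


Step 1: x=0, cap=6988, increment=7
Step 2: x grows by 7 each step until capped at 6988; fixed point is x=6988
Step 3: iterations = ceil(6988/7) = 999

999


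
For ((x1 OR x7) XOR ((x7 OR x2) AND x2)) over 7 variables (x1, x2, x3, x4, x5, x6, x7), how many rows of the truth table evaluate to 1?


Formula: ((x1 OR x7) XOR ((x7 OR x2) AND x2)) over 7 vars (128 rows)
Evaluate each row (x1, x2, x3, x4, x5, x6, x7 as bits, MSB first):
  row 0 [0000000]: ((0 OR 0) XOR ((0 OR 0) AND 0)) -> 0
  row 1 [0000001]: ((0 OR 1) XOR ((1 OR 0) AND 0)) -> 1
  row 2 [0000010]: ((0 OR 0) XOR ((0 OR 0) AND 0)) -> 0
  row 3 [0000011]: ((0 OR 1) XOR ((1 OR 0) AND 0)) -> 1
  row 4 [0000100]: ((0 OR 0) XOR ((0 OR 0) AND 0)) -> 0
  (every remaining row is evaluated the same way; all 128 results are listed next)
Full result column, 8 rows per line (x1,x2,x3,x4 fixed per line; x5,x6,x7 runs 000..111 left to right):
  rows 0-7 [x1,x2,x3,x4=0000]: 01010101  (ones: 4)
  rows 8-15 [x1,x2,x3,x4=0001]: 01010101  (ones: 4)
  rows 16-23 [x1,x2,x3,x4=0010]: 01010101  (ones: 4)
  rows 24-31 [x1,x2,x3,x4=0011]: 01010101  (ones: 4)
  rows 32-39 [x1,x2,x3,x4=0100]: 10101010  (ones: 4)
  rows 40-47 [x1,x2,x3,x4=0101]: 10101010  (ones: 4)
  rows 48-55 [x1,x2,x3,x4=0110]: 10101010  (ones: 4)
  rows 56-63 [x1,x2,x3,x4=0111]: 10101010  (ones: 4)
  rows 64-71 [x1,x2,x3,x4=1000]: 11111111  (ones: 8)
  rows 72-79 [x1,x2,x3,x4=1001]: 11111111  (ones: 8)
  rows 80-87 [x1,x2,x3,x4=1010]: 11111111  (ones: 8)
  rows 88-95 [x1,x2,x3,x4=1011]: 11111111  (ones: 8)
  rows 96-103 [x1,x2,x3,x4=1100]: 00000000  (ones: 0)
  rows 104-111 [x1,x2,x3,x4=1101]: 00000000  (ones: 0)
  rows 112-119 [x1,x2,x3,x4=1110]: 00000000  (ones: 0)
  rows 120-127 [x1,x2,x3,x4=1111]: 00000000  (ones: 0)
Count of 1-rows = 4+4+4+4+4+4+4+4+8+8+8+8+0+0+0+0 = 64

64


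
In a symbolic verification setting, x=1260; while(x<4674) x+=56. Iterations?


Step 1: x goes from 1260 toward 4674 by 56; the body runs while x<4674, so iterations = ceil((bound-start)/step)
Step 2: Distance=3414
Step 3: ceil(3414/56)=61

61


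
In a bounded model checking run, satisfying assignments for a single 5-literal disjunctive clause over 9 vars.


Step 1: Total=2^9=512
Step 2: Unsat when all 5 false: 2^4=16
Step 3: Sat=512-16=496

496


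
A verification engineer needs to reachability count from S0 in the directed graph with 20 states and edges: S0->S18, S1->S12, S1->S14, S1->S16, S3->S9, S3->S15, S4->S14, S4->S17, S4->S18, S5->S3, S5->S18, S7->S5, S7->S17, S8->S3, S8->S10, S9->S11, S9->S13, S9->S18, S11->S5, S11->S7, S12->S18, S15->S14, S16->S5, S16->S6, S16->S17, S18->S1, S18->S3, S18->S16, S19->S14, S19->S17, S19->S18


BFS from S0:
  layer 0: {S0}
  layer 1: {S18}
  layer 2: {S1, S3, S16}
  layer 3: {S5, S6, S9, S12, S14, S15, S17}
  layer 4: {S11, S13}
  layer 5: {S7}
Reachable set: {S0, S1, S3, S5, S6, S7, S9, S11, S12, S13, S14, S15, S16, S17, S18}
Count = 15

15


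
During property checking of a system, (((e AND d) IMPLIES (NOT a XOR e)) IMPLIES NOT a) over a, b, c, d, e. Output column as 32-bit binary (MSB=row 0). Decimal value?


Formula: (((e AND d) IMPLIES (NOT a XOR e)) IMPLIES NOT a) over a, b, c, d, e (32 rows)
Evaluate each row (bits = a,b,c,d,e, MSB first):
  row 0 [00000]: (((0 AND 0) IMPLIES (NOT 0 XOR 0)) IMPLIES NOT 0) -> 1
  row 1 [00001]: (((1 AND 0) IMPLIES (NOT 0 XOR 1)) IMPLIES NOT 0) -> 1
  row 2 [00010]: (((0 AND 1) IMPLIES (NOT 0 XOR 0)) IMPLIES NOT 0) -> 1
  row 3 [00011]: (((1 AND 1) IMPLIES (NOT 0 XOR 1)) IMPLIES NOT 0) -> 1
  row 4 [00100]: (((0 AND 0) IMPLIES (NOT 0 XOR 0)) IMPLIES NOT 0) -> 1
  row 5 [00101]: (((1 AND 0) IMPLIES (NOT 0 XOR 1)) IMPLIES NOT 0) -> 1
  row 6 [00110]: (((0 AND 1) IMPLIES (NOT 0 XOR 0)) IMPLIES NOT 0) -> 1
  row 7 [00111]: (((1 AND 1) IMPLIES (NOT 0 XOR 1)) IMPLIES NOT 0) -> 1
  row 8 [01000]: (((0 AND 0) IMPLIES (NOT 0 XOR 0)) IMPLIES NOT 0) -> 1
  row 9 [01001]: (((1 AND 0) IMPLIES (NOT 0 XOR 1)) IMPLIES NOT 0) -> 1
  row 10 [01010]: (((0 AND 1) IMPLIES (NOT 0 XOR 0)) IMPLIES NOT 0) -> 1
  row 11 [01011]: (((1 AND 1) IMPLIES (NOT 0 XOR 1)) IMPLIES NOT 0) -> 1
  row 12 [01100]: (((0 AND 0) IMPLIES (NOT 0 XOR 0)) IMPLIES NOT 0) -> 1
  row 13 [01101]: (((1 AND 0) IMPLIES (NOT 0 XOR 1)) IMPLIES NOT 0) -> 1
  row 14 [01110]: (((0 AND 1) IMPLIES (NOT 0 XOR 0)) IMPLIES NOT 0) -> 1
  row 15 [01111]: (((1 AND 1) IMPLIES (NOT 0 XOR 1)) IMPLIES NOT 0) -> 1
  row 16 [10000]: (((0 AND 0) IMPLIES (NOT 1 XOR 0)) IMPLIES NOT 1) -> 0
  row 17 [10001]: (((1 AND 0) IMPLIES (NOT 1 XOR 1)) IMPLIES NOT 1) -> 0
  row 18 [10010]: (((0 AND 1) IMPLIES (NOT 1 XOR 0)) IMPLIES NOT 1) -> 0
  row 19 [10011]: (((1 AND 1) IMPLIES (NOT 1 XOR 1)) IMPLIES NOT 1) -> 0
  row 20 [10100]: (((0 AND 0) IMPLIES (NOT 1 XOR 0)) IMPLIES NOT 1) -> 0
  row 21 [10101]: (((1 AND 0) IMPLIES (NOT 1 XOR 1)) IMPLIES NOT 1) -> 0
  row 22 [10110]: (((0 AND 1) IMPLIES (NOT 1 XOR 0)) IMPLIES NOT 1) -> 0
  row 23 [10111]: (((1 AND 1) IMPLIES (NOT 1 XOR 1)) IMPLIES NOT 1) -> 0
  row 24 [11000]: (((0 AND 0) IMPLIES (NOT 1 XOR 0)) IMPLIES NOT 1) -> 0
  row 25 [11001]: (((1 AND 0) IMPLIES (NOT 1 XOR 1)) IMPLIES NOT 1) -> 0
  row 26 [11010]: (((0 AND 1) IMPLIES (NOT 1 XOR 0)) IMPLIES NOT 1) -> 0
  row 27 [11011]: (((1 AND 1) IMPLIES (NOT 1 XOR 1)) IMPLIES NOT 1) -> 0
  row 28 [11100]: (((0 AND 0) IMPLIES (NOT 1 XOR 0)) IMPLIES NOT 1) -> 0
  row 29 [11101]: (((1 AND 0) IMPLIES (NOT 1 XOR 1)) IMPLIES NOT 1) -> 0
  row 30 [11110]: (((0 AND 1) IMPLIES (NOT 1 XOR 0)) IMPLIES NOT 1) -> 0
  row 31 [11111]: (((1 AND 1) IMPLIES (NOT 1 XOR 1)) IMPLIES NOT 1) -> 0
Full result column, 4 rows per line (a,b,c fixed per line; d,e runs 00..11 left to right):
  rows 0-3 [a,b,c=000]: 1111  = hex F
  rows 4-7 [a,b,c=001]: 1111  = hex F
  rows 8-11 [a,b,c=010]: 1111  = hex F
  rows 12-15 [a,b,c=011]: 1111  = hex F
  rows 16-19 [a,b,c=100]: 0000  = hex 0
  rows 20-23 [a,b,c=101]: 0000  = hex 0
  rows 24-27 [a,b,c=110]: 0000  = hex 0
  rows 28-31 [a,b,c=111]: 0000  = hex 0
Output column (row 0 .. row 31) = 11111111111111110000000000000000
Output column grouped in 4s = 1111 1111 1111 1111 0000 0000 0000 0000 = 0xFFFF0000
Convert to decimal digit by digit (value = value*16 + digit):
  F -> 15
  15*16 + 15 (F) = 255
  255*16 + 15 (F) = 4095
  4095*16 + 15 (F) = 65535
  65535*16 + 0 = 1048560
  1048560*16 + 0 = 16776960
  16776960*16 + 0 = 268431360
  268431360*16 + 0 = 4294901760
Decimal = 4294901760

4294901760


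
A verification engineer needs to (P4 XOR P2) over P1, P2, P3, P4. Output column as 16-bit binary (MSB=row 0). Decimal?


Formula: (P4 XOR P2) over P1, P2, P3, P4 (16 rows)
Evaluate each row (bits = P1,P2,P3,P4, MSB first):
  row 0 [0000]: (0 XOR 0) -> 0
  row 1 [0001]: (1 XOR 0) -> 1
  row 2 [0010]: (0 XOR 0) -> 0
  row 3 [0011]: (1 XOR 0) -> 1
  row 4 [0100]: (0 XOR 1) -> 1
  row 5 [0101]: (1 XOR 1) -> 0
  row 6 [0110]: (0 XOR 1) -> 1
  row 7 [0111]: (1 XOR 1) -> 0
  row 8 [1000]: (0 XOR 0) -> 0
  row 9 [1001]: (1 XOR 0) -> 1
  row 10 [1010]: (0 XOR 0) -> 0
  row 11 [1011]: (1 XOR 0) -> 1
  row 12 [1100]: (0 XOR 1) -> 1
  row 13 [1101]: (1 XOR 1) -> 0
  row 14 [1110]: (0 XOR 1) -> 1
  row 15 [1111]: (1 XOR 1) -> 0
Full result column, 4 rows per line (P1,P2 fixed per line; P3,P4 runs 00..11 left to right):
  rows 0-3 [P1,P2=00]: 0101  = hex 5
  rows 4-7 [P1,P2=01]: 1010  = hex A
  rows 8-11 [P1,P2=10]: 0101  = hex 5
  rows 12-15 [P1,P2=11]: 1010  = hex A
Output column (row 0 .. row 15) = 0101101001011010
Output column grouped in 4s = 0101 1010 0101 1010 = 0x5A5A
Convert to decimal digit by digit (value = value*16 + digit):
  5 -> 5
  5*16 + 10 (A) = 90
  90*16 + 5 = 1445
  1445*16 + 10 (A) = 23130
Decimal = 23130

23130


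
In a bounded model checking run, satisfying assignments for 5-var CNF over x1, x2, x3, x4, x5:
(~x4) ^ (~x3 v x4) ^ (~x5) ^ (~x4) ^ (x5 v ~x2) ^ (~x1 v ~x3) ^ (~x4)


CNF with 7 clauses over 5 vars (32 assignments).
An assignment satisfies CNF iff every clause has >=1 true literal.
Check each row (bits = x1,x2,x3,x4,x5; clause T/F shown):
  row 0 [00000]: clauses=TTTTTTT -> 1
  row 1 [00001]: clauses=TTFTTTT -> 0
  row 2 [00010]: clauses=FTTFTTF -> 0
  row 3 [00011]: clauses=FTFFTTF -> 0
  row 4 [00100]: clauses=TFTTTTT -> 0
  row 5 [00101]: clauses=TFFTTTT -> 0
  row 6 [00110]: clauses=FTTFTTF -> 0
  row 7 [00111]: clauses=FTFFTTF -> 0
  row 8 [01000]: clauses=TTTTFTT -> 0
  row 9 [01001]: clauses=TTFTTTT -> 0
  row 10 [01010]: clauses=FTTFFTF -> 0
  row 11 [01011]: clauses=FTFFTTF -> 0
  row 12 [01100]: clauses=TFTTFTT -> 0
  row 13 [01101]: clauses=TFFTTTT -> 0
  row 14 [01110]: clauses=FTTFFTF -> 0
  row 15 [01111]: clauses=FTFFTTF -> 0
  row 16 [10000]: clauses=TTTTTTT -> 1
  row 17 [10001]: clauses=TTFTTTT -> 0
  row 18 [10010]: clauses=FTTFTTF -> 0
  row 19 [10011]: clauses=FTFFTTF -> 0
  row 20 [10100]: clauses=TFTTTFT -> 0
  row 21 [10101]: clauses=TFFTTFT -> 0
  row 22 [10110]: clauses=FTTFTFF -> 0
  row 23 [10111]: clauses=FTFFTFF -> 0
  row 24 [11000]: clauses=TTTTFTT -> 0
  row 25 [11001]: clauses=TTFTTTT -> 0
  row 26 [11010]: clauses=FTTFFTF -> 0
  row 27 [11011]: clauses=FTFFTTF -> 0
  row 28 [11100]: clauses=TFTTFFT -> 0
  row 29 [11101]: clauses=TFFTTFT -> 0
  row 30 [11110]: clauses=FTTFFFF -> 0
  row 31 [11111]: clauses=FTFFTFF -> 0
Full result column, 8 rows per line (x1,x2 fixed per line; x3,x4,x5 runs 000..111 left to right):
  rows 0-7 [x1,x2=00]: 10000000  (ones: 1)
  rows 8-15 [x1,x2=01]: 00000000  (ones: 0)
  rows 16-23 [x1,x2=10]: 10000000  (ones: 1)
  rows 24-31 [x1,x2=11]: 00000000  (ones: 0)
Satisfying assignments = 1+0+1+0 = 2

2


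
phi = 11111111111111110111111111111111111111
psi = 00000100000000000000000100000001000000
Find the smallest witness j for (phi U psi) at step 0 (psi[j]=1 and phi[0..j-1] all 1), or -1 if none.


(phi U psi) at 0: need smallest j with psi[j]=1 and phi[i]=1 for all i in [0,j).
Scan from step 0:
  step 0: phi=1, psi=0 -> continue
  step 1: phi=1, psi=0 -> continue
  step 2: phi=1, psi=0 -> continue
  step 3: phi=1, psi=0 -> continue
  step 5: psi=1 and phi held for [0,5) -> witness found
Witness step = 5

5


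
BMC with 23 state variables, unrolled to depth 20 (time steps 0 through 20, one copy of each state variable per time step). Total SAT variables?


BMC unrolls to depth k, creating one copy of each state var for steps 0..k.
Step count = 20 + 1 = 21 (steps 0 through 20)
Vars per step = 23
Total = 23 * 21 = 483

483


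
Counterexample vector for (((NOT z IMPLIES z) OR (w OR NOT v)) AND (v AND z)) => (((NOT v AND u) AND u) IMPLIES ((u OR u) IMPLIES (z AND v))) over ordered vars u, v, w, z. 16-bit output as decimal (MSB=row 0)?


F1 = (((NOT z IMPLIES z) OR (w OR NOT v)) AND (v AND z))
F2 = (((NOT v AND u) AND u) IMPLIES ((u OR u) IMPLIES (z AND v)))
Counterexample to F1=>F2 is where F1=1 and F2=0.
Evaluate each row (bits = u,v,w,z, MSB first):
  row 0 [0000]: F1=0 F2=1 -> F1&~F2 -> 0
  row 1 [0001]: F1=0 F2=1 -> F1&~F2 -> 0
  row 2 [0010]: F1=0 F2=1 -> F1&~F2 -> 0
  row 3 [0011]: F1=0 F2=1 -> F1&~F2 -> 0
  row 4 [0100]: F1=0 F2=1 -> F1&~F2 -> 0
  row 5 [0101]: F1=1 F2=1 -> F1&~F2 -> 0
  row 6 [0110]: F1=0 F2=1 -> F1&~F2 -> 0
  row 7 [0111]: F1=1 F2=1 -> F1&~F2 -> 0
  row 8 [1000]: F1=0 F2=0 -> F1&~F2 -> 0
  row 9 [1001]: F1=0 F2=0 -> F1&~F2 -> 0
  row 10 [1010]: F1=0 F2=0 -> F1&~F2 -> 0
  row 11 [1011]: F1=0 F2=0 -> F1&~F2 -> 0
  row 12 [1100]: F1=0 F2=1 -> F1&~F2 -> 0
  row 13 [1101]: F1=1 F2=1 -> F1&~F2 -> 0
  row 14 [1110]: F1=0 F2=1 -> F1&~F2 -> 0
  row 15 [1111]: F1=1 F2=1 -> F1&~F2 -> 0
Full result column, 4 rows per line (u,v fixed per line; w,z runs 00..11 left to right):
  rows 0-3 [u,v=00]: 0000  = hex 0
  rows 4-7 [u,v=01]: 0000  = hex 0
  rows 8-11 [u,v=10]: 0000  = hex 0
  rows 12-15 [u,v=11]: 0000  = hex 0
Counterexample vector (row 0 .. row 15) = 0000000000000000
Output column grouped in 4s = 0000 0000 0000 0000 = 0x0000
Convert to decimal digit by digit (value = value*16 + digit):
  0 -> 0
  0*16 + 0 = 0
  0*16 + 0 = 0
  0*16 + 0 = 0
Decimal = 0

0
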